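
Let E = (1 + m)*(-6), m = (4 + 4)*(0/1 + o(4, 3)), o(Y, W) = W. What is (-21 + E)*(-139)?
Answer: 23769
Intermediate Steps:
m = 24 (m = (4 + 4)*(0/1 + 3) = 8*(0*1 + 3) = 8*(0 + 3) = 8*3 = 24)
E = -150 (E = (1 + 24)*(-6) = 25*(-6) = -150)
(-21 + E)*(-139) = (-21 - 150)*(-139) = -171*(-139) = 23769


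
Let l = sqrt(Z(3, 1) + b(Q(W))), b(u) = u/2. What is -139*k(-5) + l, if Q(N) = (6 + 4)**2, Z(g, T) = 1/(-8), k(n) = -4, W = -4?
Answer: 556 + sqrt(798)/4 ≈ 563.06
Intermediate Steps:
Z(g, T) = -1/8
Q(N) = 100 (Q(N) = 10**2 = 100)
b(u) = u/2 (b(u) = u*(1/2) = u/2)
l = sqrt(798)/4 (l = sqrt(-1/8 + (1/2)*100) = sqrt(-1/8 + 50) = sqrt(399/8) = sqrt(798)/4 ≈ 7.0622)
-139*k(-5) + l = -139*(-4) + sqrt(798)/4 = 556 + sqrt(798)/4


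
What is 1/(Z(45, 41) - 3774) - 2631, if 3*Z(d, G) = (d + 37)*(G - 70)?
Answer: -36044703/13700 ≈ -2631.0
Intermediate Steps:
Z(d, G) = (-70 + G)*(37 + d)/3 (Z(d, G) = ((d + 37)*(G - 70))/3 = ((37 + d)*(-70 + G))/3 = ((-70 + G)*(37 + d))/3 = (-70 + G)*(37 + d)/3)
1/(Z(45, 41) - 3774) - 2631 = 1/((-2590/3 - 70/3*45 + (37/3)*41 + (1/3)*41*45) - 3774) - 2631 = 1/((-2590/3 - 1050 + 1517/3 + 615) - 3774) - 2631 = 1/(-2378/3 - 3774) - 2631 = 1/(-13700/3) - 2631 = -3/13700 - 2631 = -36044703/13700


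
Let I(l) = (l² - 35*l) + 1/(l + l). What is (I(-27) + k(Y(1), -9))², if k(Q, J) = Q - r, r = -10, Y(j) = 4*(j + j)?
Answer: 8347928689/2916 ≈ 2.8628e+6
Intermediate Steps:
Y(j) = 8*j (Y(j) = 4*(2*j) = 8*j)
I(l) = l² + 1/(2*l) - 35*l (I(l) = (l² - 35*l) + 1/(2*l) = l² + 1/(2*l) - 35*l)
k(Q, J) = 10 + Q (k(Q, J) = Q - 1*(-10) = Q + 10 = 10 + Q)
(I(-27) + k(Y(1), -9))² = (((-27)² + (½)/(-27) - 35*(-27)) + (10 + 8*1))² = ((729 + (½)*(-1/27) + 945) + (10 + 8))² = ((729 - 1/54 + 945) + 18)² = (90395/54 + 18)² = (91367/54)² = 8347928689/2916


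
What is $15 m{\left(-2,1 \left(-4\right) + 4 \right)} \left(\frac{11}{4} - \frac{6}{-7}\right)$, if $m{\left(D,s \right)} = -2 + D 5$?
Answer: $- \frac{4545}{7} \approx -649.29$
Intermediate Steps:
$m{\left(D,s \right)} = -2 + 5 D$
$15 m{\left(-2,1 \left(-4\right) + 4 \right)} \left(\frac{11}{4} - \frac{6}{-7}\right) = 15 \left(-2 + 5 \left(-2\right)\right) \left(\frac{11}{4} - \frac{6}{-7}\right) = 15 \left(-2 - 10\right) \left(11 \cdot \frac{1}{4} - - \frac{6}{7}\right) = 15 \left(-12\right) \left(\frac{11}{4} + \frac{6}{7}\right) = \left(-180\right) \frac{101}{28} = - \frac{4545}{7}$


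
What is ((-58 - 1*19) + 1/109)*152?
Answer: -1275584/109 ≈ -11703.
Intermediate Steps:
((-58 - 1*19) + 1/109)*152 = ((-58 - 19) + 1/109)*152 = (-77 + 1/109)*152 = -8392/109*152 = -1275584/109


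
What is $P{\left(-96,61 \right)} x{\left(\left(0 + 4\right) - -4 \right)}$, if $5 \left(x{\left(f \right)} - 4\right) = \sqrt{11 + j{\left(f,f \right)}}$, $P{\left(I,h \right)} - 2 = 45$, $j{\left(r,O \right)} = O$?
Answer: $188 + \frac{47 \sqrt{19}}{5} \approx 228.97$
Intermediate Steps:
$P{\left(I,h \right)} = 47$ ($P{\left(I,h \right)} = 2 + 45 = 47$)
$x{\left(f \right)} = 4 + \frac{\sqrt{11 + f}}{5}$
$P{\left(-96,61 \right)} x{\left(\left(0 + 4\right) - -4 \right)} = 47 \left(4 + \frac{\sqrt{11 + \left(\left(0 + 4\right) - -4\right)}}{5}\right) = 47 \left(4 + \frac{\sqrt{11 + \left(4 + 4\right)}}{5}\right) = 47 \left(4 + \frac{\sqrt{11 + 8}}{5}\right) = 47 \left(4 + \frac{\sqrt{19}}{5}\right) = 188 + \frac{47 \sqrt{19}}{5}$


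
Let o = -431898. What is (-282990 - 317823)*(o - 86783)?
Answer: 311630287653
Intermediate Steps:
(-282990 - 317823)*(o - 86783) = (-282990 - 317823)*(-431898 - 86783) = -600813*(-518681) = 311630287653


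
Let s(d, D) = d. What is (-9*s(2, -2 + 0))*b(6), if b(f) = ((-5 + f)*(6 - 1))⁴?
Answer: -11250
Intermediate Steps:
b(f) = (-25 + 5*f)⁴ (b(f) = ((-5 + f)*5)⁴ = (-25 + 5*f)⁴)
(-9*s(2, -2 + 0))*b(6) = (-9*2)*(625*(-5 + 6)⁴) = -11250*1⁴ = -11250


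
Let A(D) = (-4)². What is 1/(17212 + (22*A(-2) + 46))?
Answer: 1/17610 ≈ 5.6786e-5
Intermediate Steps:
A(D) = 16
1/(17212 + (22*A(-2) + 46)) = 1/(17212 + (22*16 + 46)) = 1/(17212 + (352 + 46)) = 1/(17212 + 398) = 1/17610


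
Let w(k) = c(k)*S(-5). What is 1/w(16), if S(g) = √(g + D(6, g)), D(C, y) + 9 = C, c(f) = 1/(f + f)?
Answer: -8*I*√2 ≈ -11.314*I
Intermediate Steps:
c(f) = 1/(2*f)
D(C, y) = -9 + C
S(g) = √(-3 + g) (S(g) = √(g + (-9 + 6)) = √(g - 3) = √(-3 + g))
w(k) = I*√2/k (w(k) = (1/(2*k))*√(-3 - 5) = (1/(2*k))*√(-8) = (1/(2*k))*(2*I*√2) = I*√2/k)
1/w(16) = 1/(I*√2/16) = -8*I*√2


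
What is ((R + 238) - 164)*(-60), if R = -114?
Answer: 2400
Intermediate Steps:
((R + 238) - 164)*(-60) = ((-114 + 238) - 164)*(-60) = (124 - 164)*(-60) = -40*(-60) = 2400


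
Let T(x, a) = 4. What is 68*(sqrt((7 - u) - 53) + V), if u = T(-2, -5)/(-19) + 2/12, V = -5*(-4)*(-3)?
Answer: -4080 + 442*I*sqrt(3534)/57 ≈ -4080.0 + 460.98*I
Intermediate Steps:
V = -60 (V = 20*(-3) = -60)
u = -5/114 (u = 4/(-19) + 2/12 = 4*(-1/19) + 2*(1/12) = -4/19 + 1/6 = -5/114 ≈ -0.043860)
68*(sqrt((7 - u) - 53) + V) = 68*(sqrt((7 - 1*(-5/114)) - 53) - 60) = 68*(sqrt((7 + 5/114) - 53) - 60) = 68*(sqrt(803/114 - 53) - 60) = 68*(sqrt(-5239/114) - 60) = 68*(13*I*sqrt(3534)/114 - 60) = 68*(-60 + 13*I*sqrt(3534)/114) = -4080 + 442*I*sqrt(3534)/57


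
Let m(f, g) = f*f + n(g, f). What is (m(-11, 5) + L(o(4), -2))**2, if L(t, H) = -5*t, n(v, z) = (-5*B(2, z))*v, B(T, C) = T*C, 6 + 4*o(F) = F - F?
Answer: 1841449/4 ≈ 4.6036e+5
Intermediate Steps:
o(F) = -3/2 (o(F) = -3/2 + (F - F)/4 = -3/2 + (1/4)*0 = -3/2 + 0 = -3/2)
B(T, C) = C*T
n(v, z) = -10*v*z (n(v, z) = (-5*z*2)*v = (-10*z)*v = -10*v*z)
m(f, g) = f**2 - 10*f*g (m(f, g) = f*f - 10*g*f = f**2 - 10*f*g)
(m(-11, 5) + L(o(4), -2))**2 = (-11*(-11 - 10*5) - 5*(-3/2))**2 = (-11*(-11 - 50) + 15/2)**2 = (-11*(-61) + 15/2)**2 = (671 + 15/2)**2 = (1357/2)**2 = 1841449/4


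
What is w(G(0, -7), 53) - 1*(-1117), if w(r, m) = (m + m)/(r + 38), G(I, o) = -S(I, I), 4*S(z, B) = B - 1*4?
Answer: 43669/39 ≈ 1119.7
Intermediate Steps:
S(z, B) = -1 + B/4 (S(z, B) = (B - 1*4)/4 = (B - 4)/4 = (-4 + B)/4 = -1 + B/4)
G(I, o) = 1 - I/4 (G(I, o) = -(-1 + I/4) = 1 - I/4)
w(r, m) = 2*m/(38 + r) (w(r, m) = (2*m)/(38 + r) = 2*m/(38 + r))
w(G(0, -7), 53) - 1*(-1117) = 2*53/(38 + (1 - ¼*0)) - 1*(-1117) = 2*53/(38 + (1 + 0)) + 1117 = 2*53/(38 + 1) + 1117 = 2*53/39 + 1117 = 2*53*(1/39) + 1117 = 106/39 + 1117 = 43669/39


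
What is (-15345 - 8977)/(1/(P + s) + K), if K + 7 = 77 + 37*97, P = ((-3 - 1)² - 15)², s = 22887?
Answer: -556681936/83747193 ≈ -6.6472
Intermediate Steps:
P = 1 (P = ((-4)² - 15)² = (16 - 15)² = 1² = 1)
K = 3659 (K = -7 + (77 + 37*97) = -7 + (77 + 3589) = -7 + 3666 = 3659)
(-15345 - 8977)/(1/(P + s) + K) = (-15345 - 8977)/(1/(1 + 22887) + 3659) = -24322/(1/22888 + 3659) = -24322/83747193/22888 = -24322*22888/83747193 = -556681936/83747193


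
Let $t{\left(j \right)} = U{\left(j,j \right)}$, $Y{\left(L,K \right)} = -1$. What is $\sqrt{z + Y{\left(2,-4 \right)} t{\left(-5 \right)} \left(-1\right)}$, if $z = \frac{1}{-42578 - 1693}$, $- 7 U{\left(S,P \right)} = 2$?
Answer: $\frac{i \sqrt{3049007717}}{103299} \approx 0.53454 i$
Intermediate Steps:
$U{\left(S,P \right)} = - \frac{2}{7}$ ($U{\left(S,P \right)} = \left(- \frac{1}{7}\right) 2 = - \frac{2}{7}$)
$t{\left(j \right)} = - \frac{2}{7}$
$z = - \frac{1}{44271}$ ($z = \frac{1}{-44271} = - \frac{1}{44271} \approx -2.2588 \cdot 10^{-5}$)
$\sqrt{z + Y{\left(2,-4 \right)} t{\left(-5 \right)} \left(-1\right)} = \sqrt{- \frac{1}{44271} + \left(-1\right) \left(- \frac{2}{7}\right) \left(-1\right)} = \sqrt{- \frac{1}{44271} + \frac{2}{7} \left(-1\right)} = \sqrt{- \frac{1}{44271} - \frac{2}{7}} = \sqrt{- \frac{88549}{309897}} = \frac{i \sqrt{3049007717}}{103299}$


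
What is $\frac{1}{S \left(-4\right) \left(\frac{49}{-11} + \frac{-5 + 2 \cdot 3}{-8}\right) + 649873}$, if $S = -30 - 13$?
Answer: $\frac{22}{14279877} \approx 1.5406 \cdot 10^{-6}$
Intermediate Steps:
$S = -43$ ($S = -30 - 13 = -43$)
$\frac{1}{S \left(-4\right) \left(\frac{49}{-11} + \frac{-5 + 2 \cdot 3}{-8}\right) + 649873} = \frac{1}{\left(-43\right) \left(-4\right) \left(\frac{49}{-11} + \frac{-5 + 2 \cdot 3}{-8}\right) + 649873} = \frac{1}{172 \left(49 \left(- \frac{1}{11}\right) + \left(-5 + 6\right) \left(- \frac{1}{8}\right)\right) + 649873} = \frac{1}{172 \left(- \frac{49}{11} + 1 \left(- \frac{1}{8}\right)\right) + 649873} = \frac{1}{172 \left(- \frac{49}{11} - \frac{1}{8}\right) + 649873} = \frac{1}{172 \left(- \frac{403}{88}\right) + 649873} = \frac{1}{- \frac{17329}{22} + 649873} = \frac{1}{\frac{14279877}{22}} = \frac{22}{14279877}$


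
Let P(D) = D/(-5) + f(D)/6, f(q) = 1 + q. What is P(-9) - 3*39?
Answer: -1748/15 ≈ -116.53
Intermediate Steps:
P(D) = ⅙ - D/30 (P(D) = D/(-5) + (1 + D)/6 = D*(-⅕) + (1 + D)*(⅙) = -D/5 + (⅙ + D/6) = ⅙ - D/30)
P(-9) - 3*39 = (⅙ - 1/30*(-9)) - 3*39 = (⅙ + 3/10) - 117 = 7/15 - 117 = -1748/15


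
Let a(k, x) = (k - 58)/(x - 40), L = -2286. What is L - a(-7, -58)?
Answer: -224093/98 ≈ -2286.7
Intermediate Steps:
a(k, x) = (-58 + k)/(-40 + x)
L - a(-7, -58) = -2286 - (-58 - 7)/(-40 - 58) = -2286 - (-65)/(-98) = -2286 - (-1)*(-65)/98 = -2286 - 1*65/98 = -2286 - 65/98 = -224093/98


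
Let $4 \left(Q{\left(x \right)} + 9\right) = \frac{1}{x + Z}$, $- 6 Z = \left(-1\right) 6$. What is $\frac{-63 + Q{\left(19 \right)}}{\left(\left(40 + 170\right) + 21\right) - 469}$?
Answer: $\frac{5759}{19040} \approx 0.30247$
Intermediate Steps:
$Z = 1$ ($Z = - \frac{\left(-1\right) 6}{6} = \left(- \frac{1}{6}\right) \left(-6\right) = 1$)
$Q{\left(x \right)} = -9 + \frac{1}{4 \left(1 + x\right)}$ ($Q{\left(x \right)} = -9 + \frac{1}{4 \left(x + 1\right)} = -9 + \frac{1}{4 \left(1 + x\right)}$)
$\frac{-63 + Q{\left(19 \right)}}{\left(\left(40 + 170\right) + 21\right) - 469} = \frac{-63 + \frac{-35 - 684}{4 \left(1 + 19\right)}}{\left(\left(40 + 170\right) + 21\right) - 469} = \frac{-63 + \frac{-35 - 684}{4 \cdot 20}}{\left(210 + 21\right) - 469} = \frac{-63 + \frac{1}{4} \cdot \frac{1}{20} \left(-719\right)}{231 - 469} = \frac{-63 - \frac{719}{80}}{-238} = \left(- \frac{5759}{80}\right) \left(- \frac{1}{238}\right) = \frac{5759}{19040}$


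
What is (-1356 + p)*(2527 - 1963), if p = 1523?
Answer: 94188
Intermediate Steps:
(-1356 + p)*(2527 - 1963) = (-1356 + 1523)*(2527 - 1963) = 167*564 = 94188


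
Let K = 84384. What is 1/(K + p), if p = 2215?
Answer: 1/86599 ≈ 1.1547e-5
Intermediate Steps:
1/(K + p) = 1/(84384 + 2215) = 1/86599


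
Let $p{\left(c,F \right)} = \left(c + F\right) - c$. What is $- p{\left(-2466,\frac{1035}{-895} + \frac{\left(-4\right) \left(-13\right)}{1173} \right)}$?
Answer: $\frac{233503}{209967} \approx 1.1121$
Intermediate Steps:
$p{\left(c,F \right)} = F$ ($p{\left(c,F \right)} = \left(F + c\right) - c = F$)
$- p{\left(-2466,\frac{1035}{-895} + \frac{\left(-4\right) \left(-13\right)}{1173} \right)} = - (\frac{1035}{-895} + \frac{\left(-4\right) \left(-13\right)}{1173}) = - (1035 \left(- \frac{1}{895}\right) + 52 \cdot \frac{1}{1173}) = - (- \frac{207}{179} + \frac{52}{1173}) = \left(-1\right) \left(- \frac{233503}{209967}\right) = \frac{233503}{209967}$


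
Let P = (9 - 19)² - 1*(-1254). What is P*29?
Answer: 39266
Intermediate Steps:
P = 1354 (P = (-10)² + 1254 = 100 + 1254 = 1354)
P*29 = 1354*29 = 39266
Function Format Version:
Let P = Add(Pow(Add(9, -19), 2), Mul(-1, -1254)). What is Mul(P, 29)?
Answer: 39266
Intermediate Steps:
P = 1354 (P = Add(Pow(-10, 2), 1254) = Add(100, 1254) = 1354)
Mul(P, 29) = Mul(1354, 29) = 39266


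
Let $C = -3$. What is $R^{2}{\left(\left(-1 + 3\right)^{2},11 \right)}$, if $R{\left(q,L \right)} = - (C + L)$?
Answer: $64$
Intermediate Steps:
$R{\left(q,L \right)} = 3 - L$ ($R{\left(q,L \right)} = - (-3 + L) = 3 - L$)
$R^{2}{\left(\left(-1 + 3\right)^{2},11 \right)} = \left(3 - 11\right)^{2} = \left(-8\right)^{2} = 64$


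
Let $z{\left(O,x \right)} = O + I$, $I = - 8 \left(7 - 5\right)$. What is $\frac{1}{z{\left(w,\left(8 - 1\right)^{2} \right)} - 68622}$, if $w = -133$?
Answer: $- \frac{1}{68771} \approx -1.4541 \cdot 10^{-5}$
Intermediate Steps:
$I = -16$ ($I = \left(-8\right) 2 = -16$)
$z{\left(O,x \right)} = -16 + O$ ($z{\left(O,x \right)} = O - 16 = -16 + O$)
$\frac{1}{z{\left(w,\left(8 - 1\right)^{2} \right)} - 68622} = \frac{1}{\left(-16 - 133\right) - 68622} = \frac{1}{-149 - 68622} = \frac{1}{-68771} = - \frac{1}{68771}$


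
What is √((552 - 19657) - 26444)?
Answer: 3*I*√5061 ≈ 213.42*I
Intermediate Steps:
√((552 - 19657) - 26444) = √(-19105 - 26444) = √(-45549) = 3*I*√5061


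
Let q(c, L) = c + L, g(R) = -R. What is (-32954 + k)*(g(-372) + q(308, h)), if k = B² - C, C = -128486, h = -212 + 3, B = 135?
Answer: 53579547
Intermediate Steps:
h = -209
q(c, L) = L + c
k = 146711 (k = 135² - 1*(-128486) = 18225 + 128486 = 146711)
(-32954 + k)*(g(-372) + q(308, h)) = (-32954 + 146711)*(-1*(-372) + (-209 + 308)) = 113757*(372 + 99) = 113757*471 = 53579547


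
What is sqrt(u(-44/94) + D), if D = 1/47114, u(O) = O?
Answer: I*sqrt(2295095707038)/2214358 ≈ 0.68415*I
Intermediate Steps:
D = 1/47114 ≈ 2.1225e-5
sqrt(u(-44/94) + D) = sqrt(-44/94 + 1/47114) = sqrt(-44*1/94 + 1/47114) = sqrt(-22/47 + 1/47114) = sqrt(-1036461/2214358) = I*sqrt(2295095707038)/2214358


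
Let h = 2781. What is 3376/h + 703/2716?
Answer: 11124259/7553196 ≈ 1.4728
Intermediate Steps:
3376/h + 703/2716 = 3376/2781 + 703/2716 = 11124259/7553196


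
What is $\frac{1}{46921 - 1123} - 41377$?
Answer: $- \frac{1894983845}{45798} \approx -41377.0$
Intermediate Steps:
$\frac{1}{46921 - 1123} - 41377 = \frac{1}{45798} - 41377 = - \frac{1894983845}{45798}$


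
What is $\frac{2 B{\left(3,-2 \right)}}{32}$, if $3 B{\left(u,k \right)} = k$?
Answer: $- \frac{1}{24} \approx -0.041667$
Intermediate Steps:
$B{\left(u,k \right)} = \frac{k}{3}$
$\frac{2 B{\left(3,-2 \right)}}{32} = \frac{2 \cdot \frac{1}{3} \left(-2\right)}{32} = 2 \left(- \frac{2}{3}\right) \frac{1}{32} = \left(- \frac{4}{3}\right) \frac{1}{32} = - \frac{1}{24}$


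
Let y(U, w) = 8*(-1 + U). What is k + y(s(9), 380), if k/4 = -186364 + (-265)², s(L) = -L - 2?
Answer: -464652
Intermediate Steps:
s(L) = -2 - L
y(U, w) = -8 + 8*U
k = -464556 (k = 4*(-186364 + (-265)²) = 4*(-186364 + 70225) = 4*(-116139) = -464556)
k + y(s(9), 380) = -464556 + (-8 + 8*(-2 - 1*9)) = -464556 + (-8 + 8*(-2 - 9)) = -464556 + (-8 + 8*(-11)) = -464556 + (-8 - 88) = -464556 - 96 = -464652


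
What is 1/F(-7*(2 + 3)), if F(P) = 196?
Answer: 1/196 ≈ 0.0051020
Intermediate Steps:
1/F(-7*(2 + 3)) = 1/196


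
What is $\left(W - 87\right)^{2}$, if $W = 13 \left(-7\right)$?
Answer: $31684$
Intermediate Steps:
$W = -91$
$\left(W - 87\right)^{2} = \left(-91 - 87\right)^{2} = \left(-178\right)^{2} = 31684$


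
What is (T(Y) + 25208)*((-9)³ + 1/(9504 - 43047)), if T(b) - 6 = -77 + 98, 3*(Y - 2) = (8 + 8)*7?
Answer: -617067619280/33543 ≈ -1.8396e+7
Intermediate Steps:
Y = 118/3 (Y = 2 + ((8 + 8)*7)/3 = 2 + (16*7)/3 = 2 + (⅓)*112 = 2 + 112/3 = 118/3 ≈ 39.333)
T(b) = 27 (T(b) = 6 + (-77 + 98) = 6 + 21 = 27)
(T(Y) + 25208)*((-9)³ + 1/(9504 - 43047)) = (27 + 25208)*((-9)³ + 1/(9504 - 43047)) = 25235*(-729 + 1/(-33543)) = 25235*(-729 - 1/33543) = 25235*(-24452848/33543) = -617067619280/33543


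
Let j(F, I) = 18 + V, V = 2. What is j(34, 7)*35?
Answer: 700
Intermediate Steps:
j(F, I) = 20 (j(F, I) = 18 + 2 = 20)
j(34, 7)*35 = 20*35 = 700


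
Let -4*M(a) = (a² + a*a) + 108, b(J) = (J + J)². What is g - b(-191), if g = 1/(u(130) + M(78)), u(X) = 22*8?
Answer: -422158133/2893 ≈ -1.4592e+5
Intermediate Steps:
u(X) = 176
b(J) = 4*J² (b(J) = (2*J)² = 4*J²)
M(a) = -27 - a²/2 (M(a) = -((a² + a*a) + 108)/4 = -((a² + a²) + 108)/4 = -(2*a² + 108)/4 = -(108 + 2*a²)/4 = -27 - a²/2)
g = -1/2893 (g = 1/(176 + (-27 - ½*78²)) = 1/(176 + (-27 - ½*6084)) = 1/(176 + (-27 - 3042)) = 1/(176 - 3069) = 1/(-2893) = -1/2893 ≈ -0.00034566)
g - b(-191) = -1/2893 - 4*(-191)² = -1/2893 - 4*36481 = -1/2893 - 1*145924 = -1/2893 - 145924 = -422158133/2893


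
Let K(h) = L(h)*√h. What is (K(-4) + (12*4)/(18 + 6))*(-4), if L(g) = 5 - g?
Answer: -8 - 72*I ≈ -8.0 - 72.0*I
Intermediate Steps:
K(h) = √h*(5 - h) (K(h) = (5 - h)*√h = √h*(5 - h))
(K(-4) + (12*4)/(18 + 6))*(-4) = (√(-4)*(5 - 1*(-4)) + (12*4)/(18 + 6))*(-4) = ((2*I)*(5 + 4) + 48/24)*(-4) = ((2*I)*9 + (1/24)*48)*(-4) = (18*I + 2)*(-4) = (2 + 18*I)*(-4) = -8 - 72*I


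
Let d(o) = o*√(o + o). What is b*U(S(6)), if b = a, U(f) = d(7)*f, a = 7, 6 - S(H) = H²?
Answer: -1470*√14 ≈ -5500.2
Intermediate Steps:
d(o) = √2*o^(3/2) (d(o) = o*√(2*o) = o*(√2*√o) = √2*o^(3/2))
S(H) = 6 - H²
U(f) = 7*f*√14 (U(f) = (√2*7^(3/2))*f = (√2*(7*√7))*f = (7*√14)*f = 7*f*√14)
b = 7
b*U(S(6)) = 7*(7*(6 - 1*6²)*√14) = 7*(7*(6 - 1*36)*√14) = 7*(7*(6 - 36)*√14) = 7*(7*(-30)*√14) = 7*(-210*√14) = -1470*√14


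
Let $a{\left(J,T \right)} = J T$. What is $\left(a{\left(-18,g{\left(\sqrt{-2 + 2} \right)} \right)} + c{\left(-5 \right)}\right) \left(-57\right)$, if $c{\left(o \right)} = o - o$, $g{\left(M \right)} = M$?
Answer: $0$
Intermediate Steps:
$c{\left(o \right)} = 0$
$\left(a{\left(-18,g{\left(\sqrt{-2 + 2} \right)} \right)} + c{\left(-5 \right)}\right) \left(-57\right) = \left(- 18 \sqrt{-2 + 2} + 0\right) \left(-57\right) = \left(- 18 \sqrt{0} + 0\right) \left(-57\right) = \left(\left(-18\right) 0 + 0\right) \left(-57\right) = \left(0 + 0\right) \left(-57\right) = 0 \left(-57\right) = 0$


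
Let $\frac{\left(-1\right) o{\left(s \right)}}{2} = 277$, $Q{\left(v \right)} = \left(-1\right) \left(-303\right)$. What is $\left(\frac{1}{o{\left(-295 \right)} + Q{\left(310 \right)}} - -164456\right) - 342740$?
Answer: $- \frac{44749285}{251} \approx -1.7828 \cdot 10^{5}$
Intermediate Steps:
$Q{\left(v \right)} = 303$
$o{\left(s \right)} = -554$ ($o{\left(s \right)} = \left(-2\right) 277 = -554$)
$\left(\frac{1}{o{\left(-295 \right)} + Q{\left(310 \right)}} - -164456\right) - 342740 = \left(\frac{1}{-554 + 303} - -164456\right) - 342740 = \left(\frac{1}{-251} + 164456\right) - 342740 = \left(- \frac{1}{251} + 164456\right) - 342740 = \frac{41278455}{251} - 342740 = - \frac{44749285}{251}$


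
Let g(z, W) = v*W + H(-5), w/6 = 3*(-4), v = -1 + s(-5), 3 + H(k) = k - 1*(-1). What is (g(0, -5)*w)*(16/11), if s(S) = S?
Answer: -26496/11 ≈ -2408.7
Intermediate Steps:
H(k) = -2 + k (H(k) = -3 + (k - 1*(-1)) = -3 + (k + 1) = -3 + (1 + k) = -2 + k)
v = -6 (v = -1 - 5 = -6)
w = -72 (w = 6*(3*(-4)) = 6*(-12) = -72)
g(z, W) = -7 - 6*W (g(z, W) = -6*W + (-2 - 5) = -6*W - 7 = -7 - 6*W)
(g(0, -5)*w)*(16/11) = ((-7 - 6*(-5))*(-72))*(16/11) = ((-7 + 30)*(-72))*(16*(1/11)) = (23*(-72))*(16/11) = -1656*16/11 = -26496/11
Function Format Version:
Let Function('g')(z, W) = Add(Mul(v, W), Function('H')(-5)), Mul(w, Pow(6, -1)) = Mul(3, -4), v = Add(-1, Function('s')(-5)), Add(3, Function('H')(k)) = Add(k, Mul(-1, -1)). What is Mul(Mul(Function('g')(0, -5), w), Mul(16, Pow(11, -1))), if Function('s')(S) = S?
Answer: Rational(-26496, 11) ≈ -2408.7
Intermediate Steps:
Function('H')(k) = Add(-2, k) (Function('H')(k) = Add(-3, Add(k, Mul(-1, -1))) = Add(-3, Add(k, 1)) = Add(-3, Add(1, k)) = Add(-2, k))
v = -6 (v = Add(-1, -5) = -6)
w = -72 (w = Mul(6, Mul(3, -4)) = Mul(6, -12) = -72)
Function('g')(z, W) = Add(-7, Mul(-6, W)) (Function('g')(z, W) = Add(Mul(-6, W), Add(-2, -5)) = Add(Mul(-6, W), -7) = Add(-7, Mul(-6, W)))
Mul(Mul(Function('g')(0, -5), w), Mul(16, Pow(11, -1))) = Mul(Mul(Add(-7, Mul(-6, -5)), -72), Mul(16, Pow(11, -1))) = Mul(Mul(Add(-7, 30), -72), Mul(16, Rational(1, 11))) = Mul(Mul(23, -72), Rational(16, 11)) = Mul(-1656, Rational(16, 11)) = Rational(-26496, 11)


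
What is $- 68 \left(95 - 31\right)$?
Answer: $-4352$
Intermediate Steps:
$- 68 \left(95 - 31\right) = \left(-68\right) 64 = -4352$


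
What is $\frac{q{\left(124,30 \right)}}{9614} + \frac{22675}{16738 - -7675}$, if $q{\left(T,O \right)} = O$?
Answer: $\frac{109364920}{117353291} \approx 0.93193$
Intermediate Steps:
$\frac{q{\left(124,30 \right)}}{9614} + \frac{22675}{16738 - -7675} = \frac{30}{9614} + \frac{22675}{16738 - -7675} = 30 \cdot \frac{1}{9614} + \frac{22675}{16738 + 7675} = \frac{15}{4807} + \frac{22675}{24413} = \frac{109364920}{117353291}$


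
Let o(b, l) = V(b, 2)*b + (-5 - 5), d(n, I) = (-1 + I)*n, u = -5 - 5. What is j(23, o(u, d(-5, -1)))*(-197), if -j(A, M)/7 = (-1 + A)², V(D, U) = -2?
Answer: 667436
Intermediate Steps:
u = -10
d(n, I) = n*(-1 + I)
o(b, l) = -10 - 2*b (o(b, l) = -2*b + (-5 - 5) = -2*b - 10 = -10 - 2*b)
j(A, M) = -7*(-1 + A)²
j(23, o(u, d(-5, -1)))*(-197) = -7*(-1 + 23)²*(-197) = -7*22²*(-197) = -7*484*(-197) = -3388*(-197) = 667436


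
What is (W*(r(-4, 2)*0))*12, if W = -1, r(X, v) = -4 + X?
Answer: 0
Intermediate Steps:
(W*(r(-4, 2)*0))*12 = -(-4 - 4)*0*12 = -(-8)*0*12 = -1*0*12 = 0*12 = 0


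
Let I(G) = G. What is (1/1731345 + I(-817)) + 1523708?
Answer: 2636649718396/1731345 ≈ 1.5229e+6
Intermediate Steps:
(1/1731345 + I(-817)) + 1523708 = (1/1731345 - 817) + 1523708 = -1414508864/1731345 + 1523708 = 2636649718396/1731345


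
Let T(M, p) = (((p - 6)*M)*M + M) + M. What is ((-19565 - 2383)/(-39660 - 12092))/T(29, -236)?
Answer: -5487/2632417232 ≈ -2.0844e-6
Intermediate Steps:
T(M, p) = 2*M + M**2*(-6 + p) (T(M, p) = (((-6 + p)*M)*M + M) + M = ((M*(-6 + p))*M + M) + M = (M**2*(-6 + p) + M) + M = (M + M**2*(-6 + p)) + M = 2*M + M**2*(-6 + p))
((-19565 - 2383)/(-39660 - 12092))/T(29, -236) = ((-19565 - 2383)/(-39660 - 12092))/((29*(2 - 6*29 + 29*(-236)))) = (-21948/(-51752))/((29*(2 - 174 - 6844))) = (-21948*(-1/51752))/((29*(-7016))) = (5487/12938)/(-203464) = (5487/12938)*(-1/203464) = -5487/2632417232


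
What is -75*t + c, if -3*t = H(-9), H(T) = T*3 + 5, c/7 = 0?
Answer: -550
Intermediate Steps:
c = 0 (c = 7*0 = 0)
H(T) = 5 + 3*T (H(T) = 3*T + 5 = 5 + 3*T)
t = 22/3 (t = -(5 + 3*(-9))/3 = -(5 - 27)/3 = -⅓*(-22) = 22/3 ≈ 7.3333)
-75*t + c = -75*22/3 + 0 = -550 + 0 = -550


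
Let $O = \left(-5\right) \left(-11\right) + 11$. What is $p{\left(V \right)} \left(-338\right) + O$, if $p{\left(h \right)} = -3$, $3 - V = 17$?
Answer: $1080$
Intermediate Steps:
$V = -14$ ($V = 3 - 17 = -14$)
$O = 66$ ($O = 55 + 11 = 66$)
$p{\left(V \right)} \left(-338\right) + O = \left(-3\right) \left(-338\right) + 66 = 1014 + 66 = 1080$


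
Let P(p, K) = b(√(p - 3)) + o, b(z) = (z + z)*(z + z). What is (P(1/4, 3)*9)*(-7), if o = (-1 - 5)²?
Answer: -1575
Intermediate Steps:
b(z) = 4*z² (b(z) = (2*z)*(2*z) = 4*z²)
o = 36 (o = (-6)² = 36)
P(p, K) = 24 + 4*p (P(p, K) = 4*(√(p - 3))² + 36 = 4*(√(-3 + p))² + 36 = 4*(-3 + p) + 36 = (-12 + 4*p) + 36 = 24 + 4*p)
(P(1/4, 3)*9)*(-7) = ((24 + 4/4)*9)*(-7) = ((24 + 4*(¼))*9)*(-7) = ((24 + 1)*9)*(-7) = (25*9)*(-7) = 225*(-7) = -1575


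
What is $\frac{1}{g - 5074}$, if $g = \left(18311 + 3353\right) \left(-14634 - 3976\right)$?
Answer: $- \frac{1}{403172114} \approx -2.4803 \cdot 10^{-9}$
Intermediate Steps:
$g = -403167040$ ($g = 21664 \left(-18610\right) = -403167040$)
$\frac{1}{g - 5074} = \frac{1}{-403167040 - 5074} = \frac{1}{-403172114} = - \frac{1}{403172114}$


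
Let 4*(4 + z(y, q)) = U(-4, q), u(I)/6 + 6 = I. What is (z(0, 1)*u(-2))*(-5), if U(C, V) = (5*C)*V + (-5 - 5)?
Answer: -2760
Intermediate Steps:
u(I) = -36 + 6*I
U(C, V) = -10 + 5*C*V (U(C, V) = 5*C*V - 10 = -10 + 5*C*V)
z(y, q) = -13/2 - 5*q (z(y, q) = -4 + (-10 + 5*(-4)*q)/4 = -4 + (-10 - 20*q)/4 = -4 + (-5/2 - 5*q) = -13/2 - 5*q)
(z(0, 1)*u(-2))*(-5) = ((-13/2 - 5*1)*(-36 + 6*(-2)))*(-5) = ((-13/2 - 5)*(-36 - 12))*(-5) = -23/2*(-48)*(-5) = 552*(-5) = -2760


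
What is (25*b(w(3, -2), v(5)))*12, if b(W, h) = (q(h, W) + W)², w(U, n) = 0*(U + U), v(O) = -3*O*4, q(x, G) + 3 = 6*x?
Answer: 39530700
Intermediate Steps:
q(x, G) = -3 + 6*x
v(O) = -12*O
w(U, n) = 0 (w(U, n) = 0*(2*U) = 0)
b(W, h) = (-3 + W + 6*h)² (b(W, h) = ((-3 + 6*h) + W)² = (-3 + W + 6*h)²)
(25*b(w(3, -2), v(5)))*12 = (25*(-3 + 0 + 6*(-12*5))²)*12 = (25*(-3 + 0 + 6*(-60))²)*12 = (25*(-3 + 0 - 360)²)*12 = (25*(-363)²)*12 = (25*131769)*12 = 3294225*12 = 39530700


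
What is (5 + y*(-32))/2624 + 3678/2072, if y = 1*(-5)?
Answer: 1249119/679616 ≈ 1.8380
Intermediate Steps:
y = -5
(5 + y*(-32))/2624 + 3678/2072 = (5 - 5*(-32))/2624 + 3678/2072 = (5 + 160)*(1/2624) + 3678*(1/2072) = 165*(1/2624) + 1839/1036 = 165/2624 + 1839/1036 = 1249119/679616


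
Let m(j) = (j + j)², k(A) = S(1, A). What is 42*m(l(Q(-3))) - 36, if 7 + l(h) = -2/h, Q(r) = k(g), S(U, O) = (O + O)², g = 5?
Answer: 5151942/625 ≈ 8243.1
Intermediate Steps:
S(U, O) = 4*O² (S(U, O) = (2*O)² = 4*O²)
k(A) = 4*A²
Q(r) = 100 (Q(r) = 4*5² = 4*25 = 100)
l(h) = -7 - 2/h
m(j) = 4*j² (m(j) = (2*j)² = 4*j²)
42*m(l(Q(-3))) - 36 = 42*(4*(-7 - 2/100)²) - 36 = 42*(4*(-7 - 2*1/100)²) - 36 = 42*(4*(-7 - 1/50)²) - 36 = 42*(4*(-351/50)²) - 36 = 42*(4*(123201/2500)) - 36 = 42*(123201/625) - 36 = 5174442/625 - 36 = 5151942/625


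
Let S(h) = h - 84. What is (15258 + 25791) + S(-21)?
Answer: 40944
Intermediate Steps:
S(h) = -84 + h
(15258 + 25791) + S(-21) = (15258 + 25791) + (-84 - 21) = 41049 - 105 = 40944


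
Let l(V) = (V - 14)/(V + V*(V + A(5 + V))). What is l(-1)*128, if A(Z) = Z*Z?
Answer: 120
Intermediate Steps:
A(Z) = Z²
l(V) = (-14 + V)/(V + V*(V + (5 + V)²)) (l(V) = (V - 14)/(V + V*(V + (5 + V)²)) = (-14 + V)/(V + V*(V + (5 + V)²)))
l(-1)*128 = ((-14 - 1)/((-1)*(1 - 1 + (5 - 1)²)))*128 = -1*(-15)/(1 - 1 + 4²)*128 = -1*(-15)/(1 - 1 + 16)*128 = -1*(-15)/16*128 = -1*1/16*(-15)*128 = (15/16)*128 = 120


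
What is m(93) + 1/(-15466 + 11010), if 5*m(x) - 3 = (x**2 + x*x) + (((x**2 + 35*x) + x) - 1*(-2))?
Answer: 26112159/4456 ≈ 5860.0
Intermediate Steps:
m(x) = 1 + 3*x**2/5 + 36*x/5 (m(x) = 3/5 + ((x**2 + x*x) + (((x**2 + 35*x) + x) - 1*(-2)))/5 = 3/5 + ((x**2 + x**2) + ((x**2 + 36*x) + 2))/5 = 3/5 + (2*x**2 + (2 + x**2 + 36*x))/5 = 3/5 + (2 + 3*x**2 + 36*x)/5 = 3/5 + (2/5 + 3*x**2/5 + 36*x/5) = 1 + 3*x**2/5 + 36*x/5)
m(93) + 1/(-15466 + 11010) = (1 + (3/5)*93**2 + (36/5)*93) + 1/(-15466 + 11010) = (1 + (3/5)*8649 + 3348/5) + 1/(-4456) = (1 + 25947/5 + 3348/5) - 1/4456 = 5860 - 1/4456 = 26112159/4456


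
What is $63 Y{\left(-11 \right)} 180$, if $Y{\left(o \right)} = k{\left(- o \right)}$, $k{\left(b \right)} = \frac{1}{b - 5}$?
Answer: $1890$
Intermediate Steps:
$k{\left(b \right)} = \frac{1}{-5 + b}$
$Y{\left(o \right)} = \frac{1}{-5 - o}$
$63 Y{\left(-11 \right)} 180 = 63 \left(- \frac{1}{5 - 11}\right) 180 = 63 \left(- \frac{1}{-6}\right) 180 = 63 \left(\left(-1\right) \left(- \frac{1}{6}\right)\right) 180 = 63 \cdot \frac{1}{6} \cdot 180 = \frac{21}{2} \cdot 180 = 1890$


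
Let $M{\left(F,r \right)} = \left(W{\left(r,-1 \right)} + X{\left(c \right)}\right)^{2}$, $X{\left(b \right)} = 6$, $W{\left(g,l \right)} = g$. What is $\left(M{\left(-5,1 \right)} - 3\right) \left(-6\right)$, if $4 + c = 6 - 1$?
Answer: $-276$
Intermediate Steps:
$c = 1$ ($c = -4 + \left(6 - 1\right) = -4 + 5 = 1$)
$M{\left(F,r \right)} = \left(6 + r\right)^{2}$ ($M{\left(F,r \right)} = \left(r + 6\right)^{2} = \left(6 + r\right)^{2}$)
$\left(M{\left(-5,1 \right)} - 3\right) \left(-6\right) = \left(\left(6 + 1\right)^{2} - 3\right) \left(-6\right) = \left(7^{2} - 3\right) \left(-6\right) = \left(49 - 3\right) \left(-6\right) = 46 \left(-6\right) = -276$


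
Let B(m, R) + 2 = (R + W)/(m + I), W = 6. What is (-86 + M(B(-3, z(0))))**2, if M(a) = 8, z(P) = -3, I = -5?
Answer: 6084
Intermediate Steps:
B(m, R) = -2 + (6 + R)/(-5 + m) (B(m, R) = -2 + (R + 6)/(m - 5) = -2 + (6 + R)/(-5 + m))
(-86 + M(B(-3, z(0))))**2 = (-86 + 8)**2 = (-78)**2 = 6084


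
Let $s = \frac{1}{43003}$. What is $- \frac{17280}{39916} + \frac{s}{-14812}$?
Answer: $- \frac{2751669093499}{6356228190844} \approx -0.43291$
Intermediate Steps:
$s = \frac{1}{43003} \approx 2.3254 \cdot 10^{-5}$
$- \frac{17280}{39916} + \frac{s}{-14812} = - \frac{17280}{39916} + \frac{1}{43003 \left(-14812\right)} = \left(-17280\right) \frac{1}{39916} + \frac{1}{43003} \left(- \frac{1}{14812}\right) = - \frac{4320}{9979} - \frac{1}{636960436} = - \frac{2751669093499}{6356228190844}$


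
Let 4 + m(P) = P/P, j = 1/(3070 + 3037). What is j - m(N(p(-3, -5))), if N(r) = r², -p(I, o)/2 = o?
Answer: 18322/6107 ≈ 3.0002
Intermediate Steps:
p(I, o) = -2*o
j = 1/6107 ≈ 0.00016375
m(P) = -3 (m(P) = -4 + P/P = -4 + 1 = -3)
j - m(N(p(-3, -5))) = 1/6107 - 1*(-3) = 1/6107 + 3 = 18322/6107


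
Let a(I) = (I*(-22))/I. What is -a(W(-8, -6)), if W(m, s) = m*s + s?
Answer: 22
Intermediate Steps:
W(m, s) = s + m*s
a(I) = -22 (a(I) = (-22*I)/I = -22)
-a(W(-8, -6)) = -1*(-22) = 22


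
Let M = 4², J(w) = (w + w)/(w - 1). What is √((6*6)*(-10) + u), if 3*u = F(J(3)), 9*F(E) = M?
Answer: 2*I*√7278/9 ≈ 18.958*I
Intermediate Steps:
J(w) = 2*w/(-1 + w) (J(w) = (2*w)/(-1 + w) = 2*w/(-1 + w))
M = 16
F(E) = 16/9 (F(E) = (⅑)*16 = 16/9)
u = 16/27 (u = (⅓)*(16/9) = 16/27 ≈ 0.59259)
√((6*6)*(-10) + u) = √((6*6)*(-10) + 16/27) = √(36*(-10) + 16/27) = √(-360 + 16/27) = √(-9704/27) = 2*I*√7278/9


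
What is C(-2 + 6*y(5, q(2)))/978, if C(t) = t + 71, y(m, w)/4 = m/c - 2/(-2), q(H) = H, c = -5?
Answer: 23/326 ≈ 0.070552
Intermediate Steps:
y(m, w) = 4 - 4*m/5 (y(m, w) = 4*(m/(-5) - 2/(-2)) = 4*(m*(-⅕) - 2*(-½)) = 4*(-m/5 + 1) = 4*(1 - m/5) = 4 - 4*m/5)
C(t) = 71 + t
C(-2 + 6*y(5, q(2)))/978 = (71 + (-2 + 6*(4 - ⅘*5)))/978 = (71 + (-2 + 6*(4 - 4)))*(1/978) = (71 + (-2 + 6*0))*(1/978) = (71 + (-2 + 0))*(1/978) = (71 - 2)*(1/978) = 69*(1/978) = 23/326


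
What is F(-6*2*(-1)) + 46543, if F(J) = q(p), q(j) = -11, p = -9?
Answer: 46532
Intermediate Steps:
F(J) = -11
F(-6*2*(-1)) + 46543 = -11 + 46543 = 46532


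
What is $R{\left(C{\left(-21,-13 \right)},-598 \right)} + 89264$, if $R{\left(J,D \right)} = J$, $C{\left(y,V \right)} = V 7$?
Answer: $89173$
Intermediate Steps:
$C{\left(y,V \right)} = 7 V$
$R{\left(C{\left(-21,-13 \right)},-598 \right)} + 89264 = 7 \left(-13\right) + 89264 = -91 + 89264 = 89173$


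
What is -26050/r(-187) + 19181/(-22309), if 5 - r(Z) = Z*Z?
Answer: -44747517/390005938 ≈ -0.11474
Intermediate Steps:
r(Z) = 5 - Z² (r(Z) = 5 - Z*Z = 5 - Z²)
-26050/r(-187) + 19181/(-22309) = -26050/(5 - 1*(-187)²) + 19181/(-22309) = -26050/(5 - 1*34969) + 19181*(-1/22309) = -26050/(5 - 34969) - 19181/22309 = -26050/(-34964) - 19181/22309 = -26050*(-1/34964) - 19181/22309 = 13025/17482 - 19181/22309 = -44747517/390005938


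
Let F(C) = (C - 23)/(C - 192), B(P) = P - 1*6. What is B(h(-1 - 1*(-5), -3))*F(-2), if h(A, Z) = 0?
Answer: -75/97 ≈ -0.77320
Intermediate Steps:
B(P) = -6 + P (B(P) = P - 6 = -6 + P)
F(C) = (-23 + C)/(-192 + C)
B(h(-1 - 1*(-5), -3))*F(-2) = (-6 + 0)*((-23 - 2)/(-192 - 2)) = -6*(-25)/(-194) = -(-3)*(-25)/97 = -6*25/194 = -75/97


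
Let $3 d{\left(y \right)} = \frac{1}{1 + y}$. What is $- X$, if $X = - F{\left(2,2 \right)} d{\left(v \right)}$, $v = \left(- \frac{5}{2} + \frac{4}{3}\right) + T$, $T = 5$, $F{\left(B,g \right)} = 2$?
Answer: $\frac{4}{29} \approx 0.13793$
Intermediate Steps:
$v = \frac{23}{6}$ ($v = \left(- \frac{5}{2} + \frac{4}{3}\right) + 5 = - \frac{7}{6} + 5 = \frac{23}{6} \approx 3.8333$)
$d{\left(y \right)} = \frac{1}{3 \left(1 + y\right)}$
$X = - \frac{4}{29}$ ($X = \left(-1\right) 2 \frac{1}{3 \left(1 + \frac{23}{6}\right)} = - 2 \frac{1}{3 \cdot \frac{29}{6}} = - 2 \cdot \frac{1}{3} \cdot \frac{6}{29} = \left(-2\right) \frac{2}{29} = - \frac{4}{29} \approx -0.13793$)
$- X = \left(-1\right) \left(- \frac{4}{29}\right) = \frac{4}{29}$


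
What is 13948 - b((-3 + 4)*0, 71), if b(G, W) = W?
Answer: 13877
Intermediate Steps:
13948 - b((-3 + 4)*0, 71) = 13948 - 1*71 = 13948 - 71 = 13877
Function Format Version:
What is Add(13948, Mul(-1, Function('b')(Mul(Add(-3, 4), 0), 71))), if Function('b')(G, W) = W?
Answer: 13877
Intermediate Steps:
Add(13948, Mul(-1, Function('b')(Mul(Add(-3, 4), 0), 71))) = Add(13948, Mul(-1, 71)) = Add(13948, -71) = 13877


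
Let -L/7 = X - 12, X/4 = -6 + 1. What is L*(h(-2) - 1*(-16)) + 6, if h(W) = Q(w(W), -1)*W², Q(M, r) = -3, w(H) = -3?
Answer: 902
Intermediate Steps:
h(W) = -3*W²
X = -20 (X = 4*(-6 + 1) = 4*(-5) = -20)
L = 224 (L = -7*(-20 - 12) = -7*(-32) = 224)
L*(h(-2) - 1*(-16)) + 6 = 224*(-3*(-2)² - 1*(-16)) + 6 = 224*(-3*4 + 16) + 6 = 224*(-12 + 16) + 6 = 224*4 + 6 = 896 + 6 = 902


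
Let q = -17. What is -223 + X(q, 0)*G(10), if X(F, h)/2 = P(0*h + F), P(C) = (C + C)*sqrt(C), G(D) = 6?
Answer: -223 - 408*I*sqrt(17) ≈ -223.0 - 1682.2*I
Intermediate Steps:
P(C) = 2*C**(3/2) (P(C) = (2*C)*sqrt(C) = 2*C**(3/2))
X(F, h) = 4*F**(3/2) (X(F, h) = 2*(2*(0*h + F)**(3/2)) = 2*(2*(0 + F)**(3/2)) = 2*(2*F**(3/2)) = 4*F**(3/2))
-223 + X(q, 0)*G(10) = -223 + (4*(-17)**(3/2))*6 = -223 + (4*(-17*I*sqrt(17)))*6 = -223 - 68*I*sqrt(17)*6 = -223 - 408*I*sqrt(17)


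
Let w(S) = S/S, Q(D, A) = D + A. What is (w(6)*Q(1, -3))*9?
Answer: -18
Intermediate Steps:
Q(D, A) = A + D
w(S) = 1
(w(6)*Q(1, -3))*9 = (1*(-3 + 1))*9 = (1*(-2))*9 = -2*9 = -18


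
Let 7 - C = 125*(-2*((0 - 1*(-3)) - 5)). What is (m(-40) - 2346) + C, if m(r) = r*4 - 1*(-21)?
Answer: -2978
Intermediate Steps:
m(r) = 21 + 4*r (m(r) = 4*r + 21 = 21 + 4*r)
C = -493 (C = 7 - 125*(-2*((0 - 1*(-3)) - 5)) = 7 - 125*(-2*((0 + 3) - 5)) = 7 - 125*(-2*(3 - 5)) = 7 - 125*(-2*(-2)) = 7 - 125*4 = 7 - 1*500 = 7 - 500 = -493)
(m(-40) - 2346) + C = ((21 + 4*(-40)) - 2346) - 493 = ((21 - 160) - 2346) - 493 = (-139 - 2346) - 493 = -2485 - 493 = -2978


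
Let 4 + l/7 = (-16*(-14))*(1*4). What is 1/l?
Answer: 1/6244 ≈ 0.00016015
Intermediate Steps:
l = 6244 (l = -28 + 7*((-16*(-14))*(1*4)) = -28 + 7*(224*4) = -28 + 7*896 = -28 + 6272 = 6244)
1/l = 1/6244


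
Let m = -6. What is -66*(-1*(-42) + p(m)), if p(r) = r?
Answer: -2376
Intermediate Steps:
-66*(-1*(-42) + p(m)) = -66*(-1*(-42) - 6) = -66*(42 - 6) = -66*36 = -2376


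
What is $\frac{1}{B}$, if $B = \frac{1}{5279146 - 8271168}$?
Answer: $-2992022$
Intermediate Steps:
$B = - \frac{1}{2992022}$ ($B = \frac{1}{-2992022} = - \frac{1}{2992022} \approx -3.3422 \cdot 10^{-7}$)
$\frac{1}{B} = \frac{1}{- \frac{1}{2992022}} = -2992022$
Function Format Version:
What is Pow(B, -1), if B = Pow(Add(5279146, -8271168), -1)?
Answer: -2992022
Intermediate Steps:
B = Rational(-1, 2992022) (B = Pow(-2992022, -1) = Rational(-1, 2992022) ≈ -3.3422e-7)
Pow(B, -1) = Pow(Rational(-1, 2992022), -1) = -2992022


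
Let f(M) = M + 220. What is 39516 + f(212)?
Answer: 39948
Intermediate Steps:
f(M) = 220 + M
39516 + f(212) = 39516 + (220 + 212) = 39516 + 432 = 39948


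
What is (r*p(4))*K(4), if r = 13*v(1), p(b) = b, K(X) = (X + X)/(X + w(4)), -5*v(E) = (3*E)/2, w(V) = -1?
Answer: -208/5 ≈ -41.600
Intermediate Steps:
v(E) = -3*E/10 (v(E) = -3*E/(5*2) = -3*E/10)
K(X) = 2*X/(-1 + X) (K(X) = (X + X)/(X - 1) = (2*X)/(-1 + X) = 2*X/(-1 + X))
r = -39/10 (r = 13*(-3/10*1) = 13*(-3/10) = -39/10 ≈ -3.9000)
(r*p(4))*K(4) = (-39/10*4)*(2*4/(-1 + 4)) = -156*4/(5*3) = -78/5*8/3 = -208/5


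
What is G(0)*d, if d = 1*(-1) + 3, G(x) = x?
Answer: 0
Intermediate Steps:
d = 2 (d = -1 + 3 = 2)
G(0)*d = 0*2 = 0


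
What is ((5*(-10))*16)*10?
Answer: -8000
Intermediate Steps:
((5*(-10))*16)*10 = -50*16*10 = -800*10 = -8000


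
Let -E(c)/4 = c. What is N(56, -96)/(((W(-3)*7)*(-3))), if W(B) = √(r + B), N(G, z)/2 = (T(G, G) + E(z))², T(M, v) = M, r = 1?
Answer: 193600*I*√2/21 ≈ 13038.0*I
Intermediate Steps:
E(c) = -4*c
N(G, z) = 2*(G - 4*z)²
W(B) = √(1 + B)
N(56, -96)/(((W(-3)*7)*(-3))) = (2*(56 - 4*(-96))²)/(((√(1 - 3)*7)*(-3))) = (2*(56 + 384)²)/(((√(-2)*7)*(-3))) = (2*440²)/((((I*√2)*7)*(-3))) = (2*193600)/(((7*I*√2)*(-3))) = 387200/((-21*I*√2)) = 387200*(I*√2/42) = 193600*I*√2/21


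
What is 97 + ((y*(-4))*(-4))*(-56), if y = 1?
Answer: -799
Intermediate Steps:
97 + ((y*(-4))*(-4))*(-56) = 97 + ((1*(-4))*(-4))*(-56) = 97 - 4*(-4)*(-56) = 97 + 16*(-56) = 97 - 896 = -799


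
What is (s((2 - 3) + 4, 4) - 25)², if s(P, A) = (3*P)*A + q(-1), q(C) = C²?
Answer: 144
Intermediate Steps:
s(P, A) = 1 + 3*A*P (s(P, A) = (3*P)*A + (-1)² = 3*A*P + 1 = 1 + 3*A*P)
(s((2 - 3) + 4, 4) - 25)² = ((1 + 3*4*((2 - 3) + 4)) - 25)² = ((1 + 3*4*(-1 + 4)) - 25)² = ((1 + 3*4*3) - 25)² = ((1 + 36) - 25)² = (37 - 25)² = 12² = 144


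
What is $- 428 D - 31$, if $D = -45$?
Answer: $19229$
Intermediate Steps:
$- 428 D - 31 = \left(-428\right) \left(-45\right) - 31 = 19260 - 31 = 19229$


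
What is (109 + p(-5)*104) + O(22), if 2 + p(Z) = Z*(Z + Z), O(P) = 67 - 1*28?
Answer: 5140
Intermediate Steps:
O(P) = 39 (O(P) = 67 - 28 = 39)
p(Z) = -2 + 2*Z² (p(Z) = -2 + Z*(Z + Z) = -2 + Z*(2*Z) = -2 + 2*Z²)
(109 + p(-5)*104) + O(22) = (109 + (-2 + 2*(-5)²)*104) + 39 = (109 + (-2 + 2*25)*104) + 39 = (109 + (-2 + 50)*104) + 39 = (109 + 48*104) + 39 = (109 + 4992) + 39 = 5101 + 39 = 5140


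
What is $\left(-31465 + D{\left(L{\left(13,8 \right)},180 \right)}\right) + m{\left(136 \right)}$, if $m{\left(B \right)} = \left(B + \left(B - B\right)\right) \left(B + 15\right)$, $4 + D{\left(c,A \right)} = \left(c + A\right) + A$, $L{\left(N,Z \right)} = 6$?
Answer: $-10567$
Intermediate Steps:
$D{\left(c,A \right)} = -4 + c + 2 A$ ($D{\left(c,A \right)} = -4 + \left(\left(c + A\right) + A\right) = -4 + \left(\left(A + c\right) + A\right) = -4 + \left(c + 2 A\right) = -4 + c + 2 A$)
$m{\left(B \right)} = B \left(15 + B\right)$ ($m{\left(B \right)} = \left(B + 0\right) \left(15 + B\right) = B \left(15 + B\right)$)
$\left(-31465 + D{\left(L{\left(13,8 \right)},180 \right)}\right) + m{\left(136 \right)} = \left(-31465 + \left(-4 + 6 + 2 \cdot 180\right)\right) + 136 \left(15 + 136\right) = \left(-31465 + \left(-4 + 6 + 360\right)\right) + 136 \cdot 151 = \left(-31465 + 362\right) + 20536 = -31103 + 20536 = -10567$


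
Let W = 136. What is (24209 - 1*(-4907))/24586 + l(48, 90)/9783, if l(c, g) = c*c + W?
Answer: 172415834/120262419 ≈ 1.4337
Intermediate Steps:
l(c, g) = 136 + c**2 (l(c, g) = c*c + 136 = c**2 + 136 = 136 + c**2)
(24209 - 1*(-4907))/24586 + l(48, 90)/9783 = (24209 - 1*(-4907))/24586 + (136 + 48**2)/9783 = (24209 + 4907)*(1/24586) + (136 + 2304)*(1/9783) = 29116*(1/24586) + 2440*(1/9783) = 14558/12293 + 2440/9783 = 172415834/120262419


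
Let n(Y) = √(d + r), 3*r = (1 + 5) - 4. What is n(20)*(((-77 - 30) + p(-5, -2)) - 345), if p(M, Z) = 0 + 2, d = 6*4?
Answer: -150*√222 ≈ -2234.9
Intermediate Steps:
d = 24
r = ⅔ (r = ((1 + 5) - 4)/3 = (6 - 4)/3 = (⅓)*2 = ⅔ ≈ 0.66667)
p(M, Z) = 2
n(Y) = √222/3 (n(Y) = √(24 + ⅔) = √(74/3) = √222/3)
n(20)*(((-77 - 30) + p(-5, -2)) - 345) = (√222/3)*(((-77 - 30) + 2) - 345) = (√222/3)*((-107 + 2) - 345) = (√222/3)*(-105 - 345) = (√222/3)*(-450) = -150*√222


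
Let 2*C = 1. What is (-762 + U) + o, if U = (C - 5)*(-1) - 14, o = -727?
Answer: -2997/2 ≈ -1498.5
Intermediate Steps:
C = ½ (C = (½)*1 = ½ ≈ 0.50000)
U = -19/2 (U = (½ - 5)*(-1) - 14 = -9/2*(-1) - 14 = 9/2 - 14 = -19/2 ≈ -9.5000)
(-762 + U) + o = (-762 - 19/2) - 727 = -1543/2 - 727 = -2997/2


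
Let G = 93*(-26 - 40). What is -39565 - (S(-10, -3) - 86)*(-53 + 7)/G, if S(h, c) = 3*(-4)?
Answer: -121422731/3069 ≈ -39564.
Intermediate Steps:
S(h, c) = -12
G = -6138 (G = 93*(-66) = -6138)
-39565 - (S(-10, -3) - 86)*(-53 + 7)/G = -39565 - (-12 - 86)*(-53 + 7)/(-6138) = -39565 - (-98*(-46))*(-1)/6138 = -39565 - 4508*(-1)/6138 = -39565 - 1*(-2254/3069) = -39565 + 2254/3069 = -121422731/3069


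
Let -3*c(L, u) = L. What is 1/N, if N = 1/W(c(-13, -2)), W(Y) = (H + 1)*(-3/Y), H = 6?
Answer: -63/13 ≈ -4.8462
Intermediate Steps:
c(L, u) = -L/3
W(Y) = -21/Y (W(Y) = (6 + 1)*(-3/Y) = 7*(-3/Y) = -21/Y)
N = -13/63 (N = 1/(-21/((-⅓*(-13)))) = 1/(-21/13/3) = 1/(-21*3/13) = 1/(-63/13) = -13/63 ≈ -0.20635)
1/N = 1/(-13/63) = -63/13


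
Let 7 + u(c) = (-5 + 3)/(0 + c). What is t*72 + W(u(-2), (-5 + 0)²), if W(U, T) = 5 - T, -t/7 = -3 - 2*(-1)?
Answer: 484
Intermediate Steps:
u(c) = -7 - 2/c (u(c) = -7 + (-5 + 3)/(0 + c) = -7 - 2/c)
t = 7 (t = -7*(-3 - 2*(-1)) = -7*(-3 + 2) = -7*(-1) = 7)
t*72 + W(u(-2), (-5 + 0)²) = 7*72 + (5 - (-5 + 0)²) = 504 + (5 - 1*(-5)²) = 504 + (5 - 1*25) = 504 + (5 - 25) = 504 - 20 = 484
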